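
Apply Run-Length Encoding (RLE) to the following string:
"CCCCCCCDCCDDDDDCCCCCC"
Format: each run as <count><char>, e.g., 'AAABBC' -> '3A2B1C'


Scanning runs left to right:
  i=0: run of 'C' x 7 -> '7C'
  i=7: run of 'D' x 1 -> '1D'
  i=8: run of 'C' x 2 -> '2C'
  i=10: run of 'D' x 5 -> '5D'
  i=15: run of 'C' x 6 -> '6C'

RLE = 7C1D2C5D6C


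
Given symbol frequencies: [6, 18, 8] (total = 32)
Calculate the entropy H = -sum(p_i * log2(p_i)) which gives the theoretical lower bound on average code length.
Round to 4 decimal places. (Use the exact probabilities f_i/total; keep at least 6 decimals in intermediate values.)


Per-symbol terms -p_i * log2(p_i) with p_i = f_i/32:
  p = 6/32 = 0.187500: log2(p) = -2.415037, -p*log2(p) = 0.452820
  p = 18/32 = 0.562500: log2(p) = -0.830075, -p*log2(p) = 0.466917
  p = 8/32 = 0.250000: log2(p) = -2.000000, -p*log2(p) = 0.500000
H = 0.452820 + 0.466917 + 0.500000 = 1.419737

H = 1.4197 bits/symbol


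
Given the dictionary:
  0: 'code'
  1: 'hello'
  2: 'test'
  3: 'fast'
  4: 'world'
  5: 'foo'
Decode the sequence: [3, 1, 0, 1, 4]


Look up each index in the dictionary:
  3 -> 'fast'
  1 -> 'hello'
  0 -> 'code'
  1 -> 'hello'
  4 -> 'world'

Decoded: "fast hello code hello world"


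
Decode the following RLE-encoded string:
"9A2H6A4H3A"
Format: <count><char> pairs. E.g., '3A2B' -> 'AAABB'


Expanding each <count><char> pair:
  9A -> 'AAAAAAAAA'
  2H -> 'HH'
  6A -> 'AAAAAA'
  4H -> 'HHHH'
  3A -> 'AAA'

Decoded = AAAAAAAAAHHAAAAAAHHHHAAA


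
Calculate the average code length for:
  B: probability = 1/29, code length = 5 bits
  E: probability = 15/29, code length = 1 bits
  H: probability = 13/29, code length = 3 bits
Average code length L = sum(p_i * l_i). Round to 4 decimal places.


Weighted contributions p_i * l_i:
  B: (1/29) * 5 = 5/29
  E: (15/29) * 1 = 15/29
  H: (13/29) * 3 = 39/29
Sum = (5 + 15 + 39)/29 = 59/29

L = 59/29 = 2.0345 bits/symbol


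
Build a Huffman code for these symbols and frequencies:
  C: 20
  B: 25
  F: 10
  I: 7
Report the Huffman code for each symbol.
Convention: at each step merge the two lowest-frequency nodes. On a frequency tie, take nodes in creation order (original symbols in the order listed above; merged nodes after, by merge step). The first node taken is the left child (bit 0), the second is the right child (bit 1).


Huffman tree construction:
Step 1: Merge I(7) + F(10) = 17
Step 2: Merge (I+F)(17) + C(20) = 37
Step 3: Merge B(25) + ((I+F)+C)(37) = 62
Read each symbol's code off the tree from the root (left child = 0, right child = 1).

Codes:
  C: 11 (length 2)
  B: 0 (length 1)
  F: 101 (length 3)
  I: 100 (length 3)
Average code length: 116/62 = 1.8710 bits/symbol


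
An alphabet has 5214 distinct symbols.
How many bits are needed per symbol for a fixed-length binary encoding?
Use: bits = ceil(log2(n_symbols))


log2(5214) = 12.3482
Bracket: 2^12 = 4096 < 5214 <= 2^13 = 8192
So ceil(log2(5214)) = 13

bits = ceil(log2(5214)) = ceil(12.3482) = 13 bits


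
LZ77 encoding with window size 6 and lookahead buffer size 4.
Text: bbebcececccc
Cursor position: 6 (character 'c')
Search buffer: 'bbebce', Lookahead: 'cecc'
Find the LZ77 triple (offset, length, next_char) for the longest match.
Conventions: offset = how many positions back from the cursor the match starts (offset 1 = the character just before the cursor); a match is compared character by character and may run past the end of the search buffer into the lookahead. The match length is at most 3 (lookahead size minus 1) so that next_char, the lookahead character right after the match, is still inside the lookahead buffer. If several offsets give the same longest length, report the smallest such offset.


Try each offset into the search buffer:
  offset=1 (pos 5, char 'e'): match length 0
  offset=2 (pos 4, char 'c'): match length 3
  offset=3 (pos 3, char 'b'): match length 0
  offset=4 (pos 2, char 'e'): match length 0
  offset=5 (pos 1, char 'b'): match length 0
  offset=6 (pos 0, char 'b'): match length 0
Longest match has length 3 at offset 2.
next_char = character at position 6 + 3 = 9 -> 'c'

Best match: offset=2, length=3 (matching 'cec' starting at position 4)
LZ77 triple: (2, 3, 'c')


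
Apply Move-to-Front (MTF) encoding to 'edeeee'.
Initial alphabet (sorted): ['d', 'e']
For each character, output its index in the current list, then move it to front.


MTF encoding:
'e': index 1 in ['d', 'e'] -> ['e', 'd']
'd': index 1 in ['e', 'd'] -> ['d', 'e']
'e': index 1 in ['d', 'e'] -> ['e', 'd']
'e': index 0 in ['e', 'd'] -> ['e', 'd']
'e': index 0 in ['e', 'd'] -> ['e', 'd']
'e': index 0 in ['e', 'd'] -> ['e', 'd']


Output: [1, 1, 1, 0, 0, 0]


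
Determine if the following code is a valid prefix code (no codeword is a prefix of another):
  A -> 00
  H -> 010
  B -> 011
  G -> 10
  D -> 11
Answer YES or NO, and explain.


Checking each pair (does one codeword prefix another?):
  A='00' vs H='010': no prefix
  A='00' vs B='011': no prefix
  A='00' vs G='10': no prefix
  A='00' vs D='11': no prefix
  H='010' vs A='00': no prefix
  H='010' vs B='011': no prefix
  H='010' vs G='10': no prefix
  H='010' vs D='11': no prefix
  B='011' vs A='00': no prefix
  B='011' vs H='010': no prefix
  B='011' vs G='10': no prefix
  B='011' vs D='11': no prefix
  G='10' vs A='00': no prefix
  G='10' vs H='010': no prefix
  G='10' vs B='011': no prefix
  G='10' vs D='11': no prefix
  D='11' vs A='00': no prefix
  D='11' vs H='010': no prefix
  D='11' vs B='011': no prefix
  D='11' vs G='10': no prefix
No violation found over all pairs.

YES -- this is a valid prefix code. No codeword is a prefix of any other codeword.


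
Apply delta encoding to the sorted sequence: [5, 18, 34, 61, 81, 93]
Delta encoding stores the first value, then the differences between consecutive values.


First value: 5
Deltas:
  18 - 5 = 13
  34 - 18 = 16
  61 - 34 = 27
  81 - 61 = 20
  93 - 81 = 12


Delta encoded: [5, 13, 16, 27, 20, 12]


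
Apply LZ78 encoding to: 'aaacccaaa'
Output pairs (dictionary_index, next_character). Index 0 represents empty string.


LZ78 encoding steps:
Dictionary: {0: ''}
Step 1: w='' (idx 0), next='a' -> output (0, 'a'), add 'a' as idx 1
Step 2: w='a' (idx 1), next='a' -> output (1, 'a'), add 'aa' as idx 2
Step 3: w='' (idx 0), next='c' -> output (0, 'c'), add 'c' as idx 3
Step 4: w='c' (idx 3), next='c' -> output (3, 'c'), add 'cc' as idx 4
Step 5: w='aa' (idx 2), next='a' -> output (2, 'a'), add 'aaa' as idx 5


Encoded: [(0, 'a'), (1, 'a'), (0, 'c'), (3, 'c'), (2, 'a')]


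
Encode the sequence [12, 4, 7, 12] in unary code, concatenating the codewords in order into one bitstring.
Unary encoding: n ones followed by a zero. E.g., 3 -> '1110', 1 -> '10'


Encode each number as n ones followed by a terminating 0:
  12 -> 1111111111110 (13 bits)
  4 -> 11110 (5 bits)
  7 -> 11111110 (8 bits)
  12 -> 1111111111110 (13 bits)
Total length = 13 + 5 + 8 + 13 = 39 bits.

Unary([12, 4, 7, 12]) = 111111111111011110111111101111111111110 (39 bits)


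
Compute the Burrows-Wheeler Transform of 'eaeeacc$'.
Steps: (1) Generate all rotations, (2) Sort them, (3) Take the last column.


Rotations (sorted):
  0: $eaeeacc -> last char: c
  1: acc$eaee -> last char: e
  2: aeeacc$e -> last char: e
  3: c$eaeeac -> last char: c
  4: cc$eaeea -> last char: a
  5: eacc$eae -> last char: e
  6: eaeeacc$ -> last char: $
  7: eeacc$ea -> last char: a


BWT = ceecae$a


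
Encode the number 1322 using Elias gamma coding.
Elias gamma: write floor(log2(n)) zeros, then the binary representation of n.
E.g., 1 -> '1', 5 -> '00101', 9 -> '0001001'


num_bits = floor(log2(1322)) + 1 = 11
leading_zeros = num_bits - 1 = 10
binary(1322) = 10100101010

Elias gamma(1322) = '0000000000' + '10100101010' = 000000000010100101010 (21 bits)


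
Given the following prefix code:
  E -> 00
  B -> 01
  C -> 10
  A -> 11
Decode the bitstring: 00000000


Decoding step by step:
Bits 00 -> E
Bits 00 -> E
Bits 00 -> E
Bits 00 -> E


Decoded message: EEEE


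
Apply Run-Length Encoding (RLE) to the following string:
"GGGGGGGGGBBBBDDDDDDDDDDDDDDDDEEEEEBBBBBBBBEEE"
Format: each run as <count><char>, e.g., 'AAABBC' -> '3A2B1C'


Scanning runs left to right:
  i=0: run of 'G' x 9 -> '9G'
  i=9: run of 'B' x 4 -> '4B'
  i=13: run of 'D' x 16 -> '16D'
  i=29: run of 'E' x 5 -> '5E'
  i=34: run of 'B' x 8 -> '8B'
  i=42: run of 'E' x 3 -> '3E'

RLE = 9G4B16D5E8B3E


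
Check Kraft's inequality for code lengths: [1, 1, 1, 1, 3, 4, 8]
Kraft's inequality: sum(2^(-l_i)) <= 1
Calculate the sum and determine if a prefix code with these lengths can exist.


Sum = 2^(-1) + 2^(-1) + 2^(-1) + 2^(-1) + 2^(-3) + 2^(-4) + 2^(-8)
    = 0.5 + 0.5 + 0.5 + 0.5 + 0.125 + 0.0625 + 0.00390625
    = 561/256 = 2.19140625
Since 2.19140625 > 1, Kraft's inequality is NOT satisfied.
A prefix code with these lengths CANNOT exist.

Kraft sum = 2.19140625. Not satisfied.


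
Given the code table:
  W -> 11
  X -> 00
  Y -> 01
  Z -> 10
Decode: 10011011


Decoding:
10 -> Z
01 -> Y
10 -> Z
11 -> W


Result: ZYZW


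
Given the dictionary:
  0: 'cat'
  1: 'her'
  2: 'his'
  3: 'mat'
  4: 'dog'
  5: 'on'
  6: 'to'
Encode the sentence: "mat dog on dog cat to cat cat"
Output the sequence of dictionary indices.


Look up each word in the dictionary:
  'mat' -> 3
  'dog' -> 4
  'on' -> 5
  'dog' -> 4
  'cat' -> 0
  'to' -> 6
  'cat' -> 0
  'cat' -> 0

Encoded: [3, 4, 5, 4, 0, 6, 0, 0]


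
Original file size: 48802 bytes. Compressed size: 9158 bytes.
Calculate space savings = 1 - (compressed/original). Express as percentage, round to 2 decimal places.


ratio = compressed/original = 9158/48802 = 0.187656
savings = 1 - ratio = 1 - 0.187656 = 0.812344
as a percentage: 0.812344 * 100 = 81.23%

Space savings = 1 - 9158/48802 = 81.23%


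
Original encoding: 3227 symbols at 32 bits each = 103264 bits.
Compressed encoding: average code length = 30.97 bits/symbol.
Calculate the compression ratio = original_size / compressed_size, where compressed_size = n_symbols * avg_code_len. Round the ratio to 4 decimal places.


original_size = n_symbols * orig_bits = 3227 * 32 = 103264 bits
compressed_size = n_symbols * avg_code_len = 3227 * 30.97 = 99940.19 bits
ratio = original_size / compressed_size = 103264 / 99940.19 = 1.0333

Compression ratio = 1.0333


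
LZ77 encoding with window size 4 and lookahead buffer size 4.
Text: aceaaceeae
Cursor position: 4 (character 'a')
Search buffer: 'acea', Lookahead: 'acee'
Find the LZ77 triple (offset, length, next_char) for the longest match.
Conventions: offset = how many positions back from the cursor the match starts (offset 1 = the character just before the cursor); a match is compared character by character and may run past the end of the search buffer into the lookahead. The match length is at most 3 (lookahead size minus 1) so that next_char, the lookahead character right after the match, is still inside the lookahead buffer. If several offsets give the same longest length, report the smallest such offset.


Try each offset into the search buffer:
  offset=1 (pos 3, char 'a'): match length 1
  offset=2 (pos 2, char 'e'): match length 0
  offset=3 (pos 1, char 'c'): match length 0
  offset=4 (pos 0, char 'a'): match length 3
Longest match has length 3 at offset 4.
next_char = character at position 4 + 3 = 7 -> 'e'

Best match: offset=4, length=3 (matching 'ace' starting at position 0)
LZ77 triple: (4, 3, 'e')


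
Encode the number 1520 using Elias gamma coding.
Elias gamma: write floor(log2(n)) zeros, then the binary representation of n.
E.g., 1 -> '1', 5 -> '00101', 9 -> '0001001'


num_bits = floor(log2(1520)) + 1 = 11
leading_zeros = num_bits - 1 = 10
binary(1520) = 10111110000

Elias gamma(1520) = '0000000000' + '10111110000' = 000000000010111110000 (21 bits)


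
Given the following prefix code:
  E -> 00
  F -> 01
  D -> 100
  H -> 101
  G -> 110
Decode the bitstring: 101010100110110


Decoding step by step:
Bits 101 -> H
Bits 01 -> F
Bits 01 -> F
Bits 00 -> E
Bits 110 -> G
Bits 110 -> G


Decoded message: HFFEGG


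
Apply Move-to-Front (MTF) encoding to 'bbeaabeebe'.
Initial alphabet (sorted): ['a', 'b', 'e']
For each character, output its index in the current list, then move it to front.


MTF encoding:
'b': index 1 in ['a', 'b', 'e'] -> ['b', 'a', 'e']
'b': index 0 in ['b', 'a', 'e'] -> ['b', 'a', 'e']
'e': index 2 in ['b', 'a', 'e'] -> ['e', 'b', 'a']
'a': index 2 in ['e', 'b', 'a'] -> ['a', 'e', 'b']
'a': index 0 in ['a', 'e', 'b'] -> ['a', 'e', 'b']
'b': index 2 in ['a', 'e', 'b'] -> ['b', 'a', 'e']
'e': index 2 in ['b', 'a', 'e'] -> ['e', 'b', 'a']
'e': index 0 in ['e', 'b', 'a'] -> ['e', 'b', 'a']
'b': index 1 in ['e', 'b', 'a'] -> ['b', 'e', 'a']
'e': index 1 in ['b', 'e', 'a'] -> ['e', 'b', 'a']


Output: [1, 0, 2, 2, 0, 2, 2, 0, 1, 1]


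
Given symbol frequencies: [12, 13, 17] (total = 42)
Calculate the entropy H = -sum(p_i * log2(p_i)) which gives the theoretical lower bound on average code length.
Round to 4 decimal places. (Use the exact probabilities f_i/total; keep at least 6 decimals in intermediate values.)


Per-symbol terms -p_i * log2(p_i) with p_i = f_i/42:
  p = 12/42 = 0.285714: log2(p) = -1.807355, -p*log2(p) = 0.516387
  p = 13/42 = 0.309524: log2(p) = -1.691878, -p*log2(p) = 0.523676
  p = 17/42 = 0.404762: log2(p) = -1.304855, -p*log2(p) = 0.528155
H = 0.516387 + 0.523676 + 0.528155 = 1.568218

H = 1.5682 bits/symbol


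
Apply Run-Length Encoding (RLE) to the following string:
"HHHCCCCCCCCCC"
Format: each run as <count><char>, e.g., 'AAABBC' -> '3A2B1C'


Scanning runs left to right:
  i=0: run of 'H' x 3 -> '3H'
  i=3: run of 'C' x 10 -> '10C'

RLE = 3H10C


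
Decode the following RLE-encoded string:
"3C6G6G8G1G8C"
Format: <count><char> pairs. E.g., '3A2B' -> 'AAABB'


Expanding each <count><char> pair:
  3C -> 'CCC'
  6G -> 'GGGGGG'
  6G -> 'GGGGGG'
  8G -> 'GGGGGGGG'
  1G -> 'G'
  8C -> 'CCCCCCCC'

Decoded = CCCGGGGGGGGGGGGGGGGGGGGGCCCCCCCC


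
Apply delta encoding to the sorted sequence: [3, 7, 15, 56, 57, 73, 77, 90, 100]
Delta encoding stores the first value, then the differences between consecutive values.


First value: 3
Deltas:
  7 - 3 = 4
  15 - 7 = 8
  56 - 15 = 41
  57 - 56 = 1
  73 - 57 = 16
  77 - 73 = 4
  90 - 77 = 13
  100 - 90 = 10


Delta encoded: [3, 4, 8, 41, 1, 16, 4, 13, 10]


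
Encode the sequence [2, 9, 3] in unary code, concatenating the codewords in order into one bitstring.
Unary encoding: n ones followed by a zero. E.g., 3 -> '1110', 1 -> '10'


Encode each number as n ones followed by a terminating 0:
  2 -> 110 (3 bits)
  9 -> 1111111110 (10 bits)
  3 -> 1110 (4 bits)
Total length = 3 + 10 + 4 = 17 bits.

Unary([2, 9, 3]) = 11011111111101110 (17 bits)


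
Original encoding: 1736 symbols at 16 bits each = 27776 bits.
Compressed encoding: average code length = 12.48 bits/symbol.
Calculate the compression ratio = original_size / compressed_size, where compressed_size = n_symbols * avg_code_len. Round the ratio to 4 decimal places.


original_size = n_symbols * orig_bits = 1736 * 16 = 27776 bits
compressed_size = n_symbols * avg_code_len = 1736 * 12.48 = 21665.28 bits
ratio = original_size / compressed_size = 27776 / 21665.28 = 1.2821

Compression ratio = 1.2821


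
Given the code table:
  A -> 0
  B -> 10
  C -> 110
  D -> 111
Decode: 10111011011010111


Decoding:
10 -> B
111 -> D
0 -> A
110 -> C
110 -> C
10 -> B
111 -> D


Result: BDACCBD


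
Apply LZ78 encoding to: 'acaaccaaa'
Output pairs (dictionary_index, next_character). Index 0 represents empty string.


LZ78 encoding steps:
Dictionary: {0: ''}
Step 1: w='' (idx 0), next='a' -> output (0, 'a'), add 'a' as idx 1
Step 2: w='' (idx 0), next='c' -> output (0, 'c'), add 'c' as idx 2
Step 3: w='a' (idx 1), next='a' -> output (1, 'a'), add 'aa' as idx 3
Step 4: w='c' (idx 2), next='c' -> output (2, 'c'), add 'cc' as idx 4
Step 5: w='aa' (idx 3), next='a' -> output (3, 'a'), add 'aaa' as idx 5


Encoded: [(0, 'a'), (0, 'c'), (1, 'a'), (2, 'c'), (3, 'a')]


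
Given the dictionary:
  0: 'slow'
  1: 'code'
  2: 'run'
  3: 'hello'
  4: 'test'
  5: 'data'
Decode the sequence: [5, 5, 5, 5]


Look up each index in the dictionary:
  5 -> 'data'
  5 -> 'data'
  5 -> 'data'
  5 -> 'data'

Decoded: "data data data data"


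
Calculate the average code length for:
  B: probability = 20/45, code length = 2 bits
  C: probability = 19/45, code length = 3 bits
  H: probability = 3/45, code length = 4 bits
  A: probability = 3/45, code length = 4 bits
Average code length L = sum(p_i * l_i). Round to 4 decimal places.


Weighted contributions p_i * l_i:
  B: (20/45) * 2 = 40/45
  C: (19/45) * 3 = 57/45
  H: (3/45) * 4 = 12/45
  A: (3/45) * 4 = 12/45
Sum = (40 + 57 + 12 + 12)/45 = 121/45

L = 121/45 = 2.6889 bits/symbol


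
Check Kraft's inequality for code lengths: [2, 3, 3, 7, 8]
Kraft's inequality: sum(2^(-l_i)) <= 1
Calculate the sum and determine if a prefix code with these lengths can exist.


Sum = 2^(-2) + 2^(-3) + 2^(-3) + 2^(-7) + 2^(-8)
    = 0.25 + 0.125 + 0.125 + 0.0078125 + 0.00390625
    = 131/256 = 0.51171875
Since 0.51171875 <= 1, Kraft's inequality IS satisfied.
A prefix code with these lengths CAN exist.

Kraft sum = 0.51171875. Satisfied.


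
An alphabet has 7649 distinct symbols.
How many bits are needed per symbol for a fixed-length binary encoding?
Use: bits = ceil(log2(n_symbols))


log2(7649) = 12.9011
Bracket: 2^12 = 4096 < 7649 <= 2^13 = 8192
So ceil(log2(7649)) = 13

bits = ceil(log2(7649)) = ceil(12.9011) = 13 bits


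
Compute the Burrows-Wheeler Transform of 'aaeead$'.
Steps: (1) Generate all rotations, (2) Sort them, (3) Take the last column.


Rotations (sorted):
  0: $aaeead -> last char: d
  1: aaeead$ -> last char: $
  2: ad$aaee -> last char: e
  3: aeead$a -> last char: a
  4: d$aaeea -> last char: a
  5: ead$aae -> last char: e
  6: eead$aa -> last char: a


BWT = d$eaaea


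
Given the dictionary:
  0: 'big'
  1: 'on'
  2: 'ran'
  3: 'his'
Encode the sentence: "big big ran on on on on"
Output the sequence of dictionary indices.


Look up each word in the dictionary:
  'big' -> 0
  'big' -> 0
  'ran' -> 2
  'on' -> 1
  'on' -> 1
  'on' -> 1
  'on' -> 1

Encoded: [0, 0, 2, 1, 1, 1, 1]


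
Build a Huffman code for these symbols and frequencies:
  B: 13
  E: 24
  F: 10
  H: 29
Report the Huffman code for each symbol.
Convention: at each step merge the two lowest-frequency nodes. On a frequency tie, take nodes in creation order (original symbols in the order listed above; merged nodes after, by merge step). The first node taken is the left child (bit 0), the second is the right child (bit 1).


Huffman tree construction:
Step 1: Merge F(10) + B(13) = 23
Step 2: Merge (F+B)(23) + E(24) = 47
Step 3: Merge H(29) + ((F+B)+E)(47) = 76
Read each symbol's code off the tree from the root (left child = 0, right child = 1).

Codes:
  B: 101 (length 3)
  E: 11 (length 2)
  F: 100 (length 3)
  H: 0 (length 1)
Average code length: 146/76 = 1.9211 bits/symbol


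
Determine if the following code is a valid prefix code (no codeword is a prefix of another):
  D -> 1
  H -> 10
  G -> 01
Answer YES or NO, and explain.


Checking each pair (does one codeword prefix another?):
  D='1' vs H='10': prefix -- VIOLATION

NO -- this is NOT a valid prefix code. D (1) is a prefix of H (10).


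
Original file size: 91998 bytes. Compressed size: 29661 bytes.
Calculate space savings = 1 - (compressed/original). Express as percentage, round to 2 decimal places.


ratio = compressed/original = 29661/91998 = 0.322409
savings = 1 - ratio = 1 - 0.322409 = 0.677591
as a percentage: 0.677591 * 100 = 67.76%

Space savings = 1 - 29661/91998 = 67.76%


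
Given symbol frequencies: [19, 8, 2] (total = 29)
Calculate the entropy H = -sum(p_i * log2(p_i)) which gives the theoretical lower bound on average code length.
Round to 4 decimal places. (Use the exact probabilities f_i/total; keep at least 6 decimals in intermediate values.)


Per-symbol terms -p_i * log2(p_i) with p_i = f_i/29:
  p = 19/29 = 0.655172: log2(p) = -0.610053, -p*log2(p) = 0.399690
  p = 8/29 = 0.275862: log2(p) = -1.857981, -p*log2(p) = 0.512546
  p = 2/29 = 0.068966: log2(p) = -3.857981, -p*log2(p) = 0.266068
H = 0.399690 + 0.512546 + 0.266068 = 1.178304

H = 1.1783 bits/symbol


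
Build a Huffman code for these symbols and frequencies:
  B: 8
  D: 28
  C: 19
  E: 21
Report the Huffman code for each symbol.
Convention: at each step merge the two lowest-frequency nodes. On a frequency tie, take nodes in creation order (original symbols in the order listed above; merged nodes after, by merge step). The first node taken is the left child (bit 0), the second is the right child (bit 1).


Huffman tree construction:
Step 1: Merge B(8) + C(19) = 27
Step 2: Merge E(21) + (B+C)(27) = 48
Step 3: Merge D(28) + (E+(B+C))(48) = 76
Read each symbol's code off the tree from the root (left child = 0, right child = 1).

Codes:
  B: 110 (length 3)
  D: 0 (length 1)
  C: 111 (length 3)
  E: 10 (length 2)
Average code length: 151/76 = 1.9868 bits/symbol


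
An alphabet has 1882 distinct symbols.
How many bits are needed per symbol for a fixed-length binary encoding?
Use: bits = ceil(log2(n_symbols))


log2(1882) = 10.8781
Bracket: 2^10 = 1024 < 1882 <= 2^11 = 2048
So ceil(log2(1882)) = 11

bits = ceil(log2(1882)) = ceil(10.8781) = 11 bits


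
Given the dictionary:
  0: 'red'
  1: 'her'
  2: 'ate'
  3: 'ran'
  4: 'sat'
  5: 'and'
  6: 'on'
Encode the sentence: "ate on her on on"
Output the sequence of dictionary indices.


Look up each word in the dictionary:
  'ate' -> 2
  'on' -> 6
  'her' -> 1
  'on' -> 6
  'on' -> 6

Encoded: [2, 6, 1, 6, 6]


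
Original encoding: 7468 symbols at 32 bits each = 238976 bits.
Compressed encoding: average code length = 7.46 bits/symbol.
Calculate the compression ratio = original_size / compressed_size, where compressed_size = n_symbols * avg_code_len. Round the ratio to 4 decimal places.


original_size = n_symbols * orig_bits = 7468 * 32 = 238976 bits
compressed_size = n_symbols * avg_code_len = 7468 * 7.46 = 55711.28 bits
ratio = original_size / compressed_size = 238976 / 55711.28 = 4.2895

Compression ratio = 4.2895


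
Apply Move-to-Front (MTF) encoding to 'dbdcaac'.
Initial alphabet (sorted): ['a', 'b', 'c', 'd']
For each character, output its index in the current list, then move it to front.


MTF encoding:
'd': index 3 in ['a', 'b', 'c', 'd'] -> ['d', 'a', 'b', 'c']
'b': index 2 in ['d', 'a', 'b', 'c'] -> ['b', 'd', 'a', 'c']
'd': index 1 in ['b', 'd', 'a', 'c'] -> ['d', 'b', 'a', 'c']
'c': index 3 in ['d', 'b', 'a', 'c'] -> ['c', 'd', 'b', 'a']
'a': index 3 in ['c', 'd', 'b', 'a'] -> ['a', 'c', 'd', 'b']
'a': index 0 in ['a', 'c', 'd', 'b'] -> ['a', 'c', 'd', 'b']
'c': index 1 in ['a', 'c', 'd', 'b'] -> ['c', 'a', 'd', 'b']


Output: [3, 2, 1, 3, 3, 0, 1]


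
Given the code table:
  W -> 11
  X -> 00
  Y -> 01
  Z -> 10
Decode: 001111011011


Decoding:
00 -> X
11 -> W
11 -> W
01 -> Y
10 -> Z
11 -> W


Result: XWWYZW


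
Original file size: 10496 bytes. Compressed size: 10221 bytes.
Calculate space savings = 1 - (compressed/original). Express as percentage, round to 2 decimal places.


ratio = compressed/original = 10221/10496 = 0.9738
savings = 1 - ratio = 1 - 0.9738 = 0.0262
as a percentage: 0.0262 * 100 = 2.62%

Space savings = 1 - 10221/10496 = 2.62%


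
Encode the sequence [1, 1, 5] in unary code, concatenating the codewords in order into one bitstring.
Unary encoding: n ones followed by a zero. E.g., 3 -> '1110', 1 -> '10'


Encode each number as n ones followed by a terminating 0:
  1 -> 10 (2 bits)
  1 -> 10 (2 bits)
  5 -> 111110 (6 bits)
Total length = 2 + 2 + 6 = 10 bits.

Unary([1, 1, 5]) = 1010111110 (10 bits)


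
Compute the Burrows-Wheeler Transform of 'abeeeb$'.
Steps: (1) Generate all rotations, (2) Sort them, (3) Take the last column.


Rotations (sorted):
  0: $abeeeb -> last char: b
  1: abeeeb$ -> last char: $
  2: b$abeee -> last char: e
  3: beeeb$a -> last char: a
  4: eb$abee -> last char: e
  5: eeb$abe -> last char: e
  6: eeeb$ab -> last char: b


BWT = b$eaeeb


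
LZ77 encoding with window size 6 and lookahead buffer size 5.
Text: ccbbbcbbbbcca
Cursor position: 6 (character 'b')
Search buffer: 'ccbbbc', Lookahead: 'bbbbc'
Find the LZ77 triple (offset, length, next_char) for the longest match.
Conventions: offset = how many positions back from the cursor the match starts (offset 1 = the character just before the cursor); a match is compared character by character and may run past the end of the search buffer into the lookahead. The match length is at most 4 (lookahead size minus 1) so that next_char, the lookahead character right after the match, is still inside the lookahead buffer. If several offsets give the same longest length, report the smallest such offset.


Try each offset into the search buffer:
  offset=1 (pos 5, char 'c'): match length 0
  offset=2 (pos 4, char 'b'): match length 1
  offset=3 (pos 3, char 'b'): match length 2
  offset=4 (pos 2, char 'b'): match length 3
  offset=5 (pos 1, char 'c'): match length 0
  offset=6 (pos 0, char 'c'): match length 0
Longest match has length 3 at offset 4.
next_char = character at position 6 + 3 = 9 -> 'b'

Best match: offset=4, length=3 (matching 'bbb' starting at position 2)
LZ77 triple: (4, 3, 'b')


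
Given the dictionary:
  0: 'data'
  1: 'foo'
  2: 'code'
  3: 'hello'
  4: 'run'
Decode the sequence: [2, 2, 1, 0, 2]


Look up each index in the dictionary:
  2 -> 'code'
  2 -> 'code'
  1 -> 'foo'
  0 -> 'data'
  2 -> 'code'

Decoded: "code code foo data code"


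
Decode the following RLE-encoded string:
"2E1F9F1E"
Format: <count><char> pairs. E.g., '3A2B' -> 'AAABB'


Expanding each <count><char> pair:
  2E -> 'EE'
  1F -> 'F'
  9F -> 'FFFFFFFFF'
  1E -> 'E'

Decoded = EEFFFFFFFFFFE


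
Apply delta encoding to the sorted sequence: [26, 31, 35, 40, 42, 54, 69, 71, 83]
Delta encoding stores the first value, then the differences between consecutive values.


First value: 26
Deltas:
  31 - 26 = 5
  35 - 31 = 4
  40 - 35 = 5
  42 - 40 = 2
  54 - 42 = 12
  69 - 54 = 15
  71 - 69 = 2
  83 - 71 = 12


Delta encoded: [26, 5, 4, 5, 2, 12, 15, 2, 12]


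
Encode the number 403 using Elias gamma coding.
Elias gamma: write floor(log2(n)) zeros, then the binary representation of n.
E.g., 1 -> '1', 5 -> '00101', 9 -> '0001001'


num_bits = floor(log2(403)) + 1 = 9
leading_zeros = num_bits - 1 = 8
binary(403) = 110010011

Elias gamma(403) = '00000000' + '110010011' = 00000000110010011 (17 bits)


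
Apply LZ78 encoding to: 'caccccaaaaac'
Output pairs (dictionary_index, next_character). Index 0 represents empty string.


LZ78 encoding steps:
Dictionary: {0: ''}
Step 1: w='' (idx 0), next='c' -> output (0, 'c'), add 'c' as idx 1
Step 2: w='' (idx 0), next='a' -> output (0, 'a'), add 'a' as idx 2
Step 3: w='c' (idx 1), next='c' -> output (1, 'c'), add 'cc' as idx 3
Step 4: w='cc' (idx 3), next='a' -> output (3, 'a'), add 'cca' as idx 4
Step 5: w='a' (idx 2), next='a' -> output (2, 'a'), add 'aa' as idx 5
Step 6: w='aa' (idx 5), next='c' -> output (5, 'c'), add 'aac' as idx 6


Encoded: [(0, 'c'), (0, 'a'), (1, 'c'), (3, 'a'), (2, 'a'), (5, 'c')]


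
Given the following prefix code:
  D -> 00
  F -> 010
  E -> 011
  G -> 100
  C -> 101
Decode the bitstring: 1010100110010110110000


Decoding step by step:
Bits 101 -> C
Bits 010 -> F
Bits 011 -> E
Bits 00 -> D
Bits 101 -> C
Bits 101 -> C
Bits 100 -> G
Bits 00 -> D


Decoded message: CFEDCCGD


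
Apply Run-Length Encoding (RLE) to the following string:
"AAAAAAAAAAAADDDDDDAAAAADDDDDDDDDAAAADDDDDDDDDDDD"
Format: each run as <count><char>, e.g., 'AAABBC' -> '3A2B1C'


Scanning runs left to right:
  i=0: run of 'A' x 12 -> '12A'
  i=12: run of 'D' x 6 -> '6D'
  i=18: run of 'A' x 5 -> '5A'
  i=23: run of 'D' x 9 -> '9D'
  i=32: run of 'A' x 4 -> '4A'
  i=36: run of 'D' x 12 -> '12D'

RLE = 12A6D5A9D4A12D


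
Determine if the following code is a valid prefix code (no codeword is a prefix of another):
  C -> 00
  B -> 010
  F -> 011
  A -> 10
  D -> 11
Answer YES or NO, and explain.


Checking each pair (does one codeword prefix another?):
  C='00' vs B='010': no prefix
  C='00' vs F='011': no prefix
  C='00' vs A='10': no prefix
  C='00' vs D='11': no prefix
  B='010' vs C='00': no prefix
  B='010' vs F='011': no prefix
  B='010' vs A='10': no prefix
  B='010' vs D='11': no prefix
  F='011' vs C='00': no prefix
  F='011' vs B='010': no prefix
  F='011' vs A='10': no prefix
  F='011' vs D='11': no prefix
  A='10' vs C='00': no prefix
  A='10' vs B='010': no prefix
  A='10' vs F='011': no prefix
  A='10' vs D='11': no prefix
  D='11' vs C='00': no prefix
  D='11' vs B='010': no prefix
  D='11' vs F='011': no prefix
  D='11' vs A='10': no prefix
No violation found over all pairs.

YES -- this is a valid prefix code. No codeword is a prefix of any other codeword.


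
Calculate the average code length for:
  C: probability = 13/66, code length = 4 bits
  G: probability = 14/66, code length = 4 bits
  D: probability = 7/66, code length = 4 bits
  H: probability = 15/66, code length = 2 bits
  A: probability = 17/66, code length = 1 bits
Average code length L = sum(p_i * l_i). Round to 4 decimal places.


Weighted contributions p_i * l_i:
  C: (13/66) * 4 = 52/66
  G: (14/66) * 4 = 56/66
  D: (7/66) * 4 = 28/66
  H: (15/66) * 2 = 30/66
  A: (17/66) * 1 = 17/66
Sum = (52 + 56 + 28 + 30 + 17)/66 = 183/66

L = 183/66 = 2.7727 bits/symbol


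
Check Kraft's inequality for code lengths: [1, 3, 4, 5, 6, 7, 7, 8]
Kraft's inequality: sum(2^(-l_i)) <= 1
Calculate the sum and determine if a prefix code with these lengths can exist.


Sum = 2^(-1) + 2^(-3) + 2^(-4) + 2^(-5) + 2^(-6) + 2^(-7) + 2^(-7) + 2^(-8)
    = 0.5 + 0.125 + 0.0625 + 0.03125 + 0.015625 + 0.0078125 + 0.0078125 + 0.00390625
    = 193/256 = 0.75390625
Since 0.75390625 <= 1, Kraft's inequality IS satisfied.
A prefix code with these lengths CAN exist.

Kraft sum = 0.75390625. Satisfied.


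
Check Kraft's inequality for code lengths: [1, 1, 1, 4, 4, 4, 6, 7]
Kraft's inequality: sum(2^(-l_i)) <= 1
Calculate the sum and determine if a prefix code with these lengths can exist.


Sum = 2^(-1) + 2^(-1) + 2^(-1) + 2^(-4) + 2^(-4) + 2^(-4) + 2^(-6) + 2^(-7)
    = 0.5 + 0.5 + 0.5 + 0.0625 + 0.0625 + 0.0625 + 0.015625 + 0.0078125
    = 219/128 = 1.7109375
Since 1.7109375 > 1, Kraft's inequality is NOT satisfied.
A prefix code with these lengths CANNOT exist.

Kraft sum = 1.7109375. Not satisfied.


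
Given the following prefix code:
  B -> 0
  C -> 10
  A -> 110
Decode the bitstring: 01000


Decoding step by step:
Bits 0 -> B
Bits 10 -> C
Bits 0 -> B
Bits 0 -> B


Decoded message: BCBB


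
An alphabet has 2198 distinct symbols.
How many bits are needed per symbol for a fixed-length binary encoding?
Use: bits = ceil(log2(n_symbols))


log2(2198) = 11.102
Bracket: 2^11 = 2048 < 2198 <= 2^12 = 4096
So ceil(log2(2198)) = 12

bits = ceil(log2(2198)) = ceil(11.102) = 12 bits


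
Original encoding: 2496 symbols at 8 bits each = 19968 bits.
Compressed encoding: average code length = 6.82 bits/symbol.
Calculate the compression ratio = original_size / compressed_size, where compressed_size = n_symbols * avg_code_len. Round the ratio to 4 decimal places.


original_size = n_symbols * orig_bits = 2496 * 8 = 19968 bits
compressed_size = n_symbols * avg_code_len = 2496 * 6.82 = 17022.72 bits
ratio = original_size / compressed_size = 19968 / 17022.72 = 1.173

Compression ratio = 1.173


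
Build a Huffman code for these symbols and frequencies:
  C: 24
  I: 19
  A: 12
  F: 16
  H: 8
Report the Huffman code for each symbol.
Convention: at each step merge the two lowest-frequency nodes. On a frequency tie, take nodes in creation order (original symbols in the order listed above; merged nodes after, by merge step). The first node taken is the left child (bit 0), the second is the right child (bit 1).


Huffman tree construction:
Step 1: Merge H(8) + A(12) = 20
Step 2: Merge F(16) + I(19) = 35
Step 3: Merge (H+A)(20) + C(24) = 44
Step 4: Merge (F+I)(35) + ((H+A)+C)(44) = 79
Read each symbol's code off the tree from the root (left child = 0, right child = 1).

Codes:
  C: 11 (length 2)
  I: 01 (length 2)
  A: 101 (length 3)
  F: 00 (length 2)
  H: 100 (length 3)
Average code length: 178/79 = 2.2532 bits/symbol


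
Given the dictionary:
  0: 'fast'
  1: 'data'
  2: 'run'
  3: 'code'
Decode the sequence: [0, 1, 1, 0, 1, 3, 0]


Look up each index in the dictionary:
  0 -> 'fast'
  1 -> 'data'
  1 -> 'data'
  0 -> 'fast'
  1 -> 'data'
  3 -> 'code'
  0 -> 'fast'

Decoded: "fast data data fast data code fast"


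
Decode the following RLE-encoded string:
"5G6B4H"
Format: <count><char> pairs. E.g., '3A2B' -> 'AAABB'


Expanding each <count><char> pair:
  5G -> 'GGGGG'
  6B -> 'BBBBBB'
  4H -> 'HHHH'

Decoded = GGGGGBBBBBBHHHH


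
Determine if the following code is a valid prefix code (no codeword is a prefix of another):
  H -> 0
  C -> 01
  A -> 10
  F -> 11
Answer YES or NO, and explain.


Checking each pair (does one codeword prefix another?):
  H='0' vs C='01': prefix -- VIOLATION

NO -- this is NOT a valid prefix code. H (0) is a prefix of C (01).


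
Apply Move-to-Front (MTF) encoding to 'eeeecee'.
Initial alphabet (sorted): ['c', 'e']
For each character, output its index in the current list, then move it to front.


MTF encoding:
'e': index 1 in ['c', 'e'] -> ['e', 'c']
'e': index 0 in ['e', 'c'] -> ['e', 'c']
'e': index 0 in ['e', 'c'] -> ['e', 'c']
'e': index 0 in ['e', 'c'] -> ['e', 'c']
'c': index 1 in ['e', 'c'] -> ['c', 'e']
'e': index 1 in ['c', 'e'] -> ['e', 'c']
'e': index 0 in ['e', 'c'] -> ['e', 'c']


Output: [1, 0, 0, 0, 1, 1, 0]


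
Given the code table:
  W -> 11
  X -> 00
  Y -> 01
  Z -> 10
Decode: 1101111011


Decoding:
11 -> W
01 -> Y
11 -> W
10 -> Z
11 -> W


Result: WYWZW


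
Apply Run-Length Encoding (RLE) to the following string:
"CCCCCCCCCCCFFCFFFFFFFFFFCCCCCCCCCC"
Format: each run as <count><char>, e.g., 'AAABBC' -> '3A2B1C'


Scanning runs left to right:
  i=0: run of 'C' x 11 -> '11C'
  i=11: run of 'F' x 2 -> '2F'
  i=13: run of 'C' x 1 -> '1C'
  i=14: run of 'F' x 10 -> '10F'
  i=24: run of 'C' x 10 -> '10C'

RLE = 11C2F1C10F10C


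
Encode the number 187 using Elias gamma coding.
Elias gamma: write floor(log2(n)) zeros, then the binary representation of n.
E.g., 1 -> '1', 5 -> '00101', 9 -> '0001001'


num_bits = floor(log2(187)) + 1 = 8
leading_zeros = num_bits - 1 = 7
binary(187) = 10111011

Elias gamma(187) = '0000000' + '10111011' = 000000010111011 (15 bits)


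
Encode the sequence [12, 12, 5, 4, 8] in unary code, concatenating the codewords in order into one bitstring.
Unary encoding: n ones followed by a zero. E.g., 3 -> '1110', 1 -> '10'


Encode each number as n ones followed by a terminating 0:
  12 -> 1111111111110 (13 bits)
  12 -> 1111111111110 (13 bits)
  5 -> 111110 (6 bits)
  4 -> 11110 (5 bits)
  8 -> 111111110 (9 bits)
Total length = 13 + 13 + 6 + 5 + 9 = 46 bits.

Unary([12, 12, 5, 4, 8]) = 1111111111110111111111111011111011110111111110 (46 bits)


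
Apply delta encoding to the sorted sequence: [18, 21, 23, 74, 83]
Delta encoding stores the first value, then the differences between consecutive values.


First value: 18
Deltas:
  21 - 18 = 3
  23 - 21 = 2
  74 - 23 = 51
  83 - 74 = 9


Delta encoded: [18, 3, 2, 51, 9]


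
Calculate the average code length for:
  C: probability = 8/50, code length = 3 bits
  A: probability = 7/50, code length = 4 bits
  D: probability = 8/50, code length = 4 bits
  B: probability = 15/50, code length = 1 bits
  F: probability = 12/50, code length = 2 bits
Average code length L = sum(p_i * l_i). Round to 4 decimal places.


Weighted contributions p_i * l_i:
  C: (8/50) * 3 = 24/50
  A: (7/50) * 4 = 28/50
  D: (8/50) * 4 = 32/50
  B: (15/50) * 1 = 15/50
  F: (12/50) * 2 = 24/50
Sum = (24 + 28 + 32 + 15 + 24)/50 = 123/50

L = 123/50 = 2.4600 bits/symbol


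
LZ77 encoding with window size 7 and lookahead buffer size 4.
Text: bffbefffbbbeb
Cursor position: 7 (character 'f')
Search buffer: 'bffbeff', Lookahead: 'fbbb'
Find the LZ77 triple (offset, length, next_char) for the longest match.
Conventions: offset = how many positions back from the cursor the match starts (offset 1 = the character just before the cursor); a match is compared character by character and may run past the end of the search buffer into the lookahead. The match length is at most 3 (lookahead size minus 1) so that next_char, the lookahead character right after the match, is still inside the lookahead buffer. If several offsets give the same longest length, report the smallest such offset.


Try each offset into the search buffer:
  offset=1 (pos 6, char 'f'): match length 1
  offset=2 (pos 5, char 'f'): match length 1
  offset=3 (pos 4, char 'e'): match length 0
  offset=4 (pos 3, char 'b'): match length 0
  offset=5 (pos 2, char 'f'): match length 2
  offset=6 (pos 1, char 'f'): match length 1
  offset=7 (pos 0, char 'b'): match length 0
Longest match has length 2 at offset 5.
next_char = character at position 7 + 2 = 9 -> 'b'

Best match: offset=5, length=2 (matching 'fb' starting at position 2)
LZ77 triple: (5, 2, 'b')


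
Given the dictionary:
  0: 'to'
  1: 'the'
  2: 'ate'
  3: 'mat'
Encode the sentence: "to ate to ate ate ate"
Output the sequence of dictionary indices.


Look up each word in the dictionary:
  'to' -> 0
  'ate' -> 2
  'to' -> 0
  'ate' -> 2
  'ate' -> 2
  'ate' -> 2

Encoded: [0, 2, 0, 2, 2, 2]


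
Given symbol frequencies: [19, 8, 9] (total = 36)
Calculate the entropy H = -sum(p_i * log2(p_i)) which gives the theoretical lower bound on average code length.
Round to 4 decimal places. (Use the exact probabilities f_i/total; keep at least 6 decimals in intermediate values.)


Per-symbol terms -p_i * log2(p_i) with p_i = f_i/36:
  p = 19/36 = 0.527778: log2(p) = -0.921997, -p*log2(p) = 0.486610
  p = 8/36 = 0.222222: log2(p) = -2.169925, -p*log2(p) = 0.482206
  p = 9/36 = 0.250000: log2(p) = -2.000000, -p*log2(p) = 0.500000
H = 0.486610 + 0.482206 + 0.500000 = 1.468816

H = 1.4688 bits/symbol


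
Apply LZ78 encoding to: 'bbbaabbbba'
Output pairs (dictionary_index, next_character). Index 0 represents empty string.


LZ78 encoding steps:
Dictionary: {0: ''}
Step 1: w='' (idx 0), next='b' -> output (0, 'b'), add 'b' as idx 1
Step 2: w='b' (idx 1), next='b' -> output (1, 'b'), add 'bb' as idx 2
Step 3: w='' (idx 0), next='a' -> output (0, 'a'), add 'a' as idx 3
Step 4: w='a' (idx 3), next='b' -> output (3, 'b'), add 'ab' as idx 4
Step 5: w='bb' (idx 2), next='b' -> output (2, 'b'), add 'bbb' as idx 5
Step 6: w='a' (idx 3), end of input -> output (3, '')


Encoded: [(0, 'b'), (1, 'b'), (0, 'a'), (3, 'b'), (2, 'b'), (3, '')]


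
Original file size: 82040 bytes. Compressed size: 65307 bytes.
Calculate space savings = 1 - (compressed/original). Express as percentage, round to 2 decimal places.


ratio = compressed/original = 65307/82040 = 0.796039
savings = 1 - ratio = 1 - 0.796039 = 0.203961
as a percentage: 0.203961 * 100 = 20.4%

Space savings = 1 - 65307/82040 = 20.4%


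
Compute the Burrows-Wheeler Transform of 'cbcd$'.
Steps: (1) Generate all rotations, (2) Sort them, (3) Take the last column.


Rotations (sorted):
  0: $cbcd -> last char: d
  1: bcd$c -> last char: c
  2: cbcd$ -> last char: $
  3: cd$cb -> last char: b
  4: d$cbc -> last char: c


BWT = dc$bc


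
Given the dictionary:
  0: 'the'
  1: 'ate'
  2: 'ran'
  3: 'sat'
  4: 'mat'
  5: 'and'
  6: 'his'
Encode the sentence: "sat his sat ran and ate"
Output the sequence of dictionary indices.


Look up each word in the dictionary:
  'sat' -> 3
  'his' -> 6
  'sat' -> 3
  'ran' -> 2
  'and' -> 5
  'ate' -> 1

Encoded: [3, 6, 3, 2, 5, 1]


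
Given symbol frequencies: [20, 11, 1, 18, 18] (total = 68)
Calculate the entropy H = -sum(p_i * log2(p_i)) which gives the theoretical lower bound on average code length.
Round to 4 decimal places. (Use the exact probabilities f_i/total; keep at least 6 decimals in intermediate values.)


Per-symbol terms -p_i * log2(p_i) with p_i = f_i/68:
  p = 20/68 = 0.294118: log2(p) = -1.765535, -p*log2(p) = 0.519275
  p = 11/68 = 0.161765: log2(p) = -2.628031, -p*log2(p) = 0.425123
  p = 1/68 = 0.014706: log2(p) = -6.087463, -p*log2(p) = 0.089522
  p = 18/68 = 0.264706: log2(p) = -1.917538, -p*log2(p) = 0.507584
  p = 18/68 = 0.264706: log2(p) = -1.917538, -p*log2(p) = 0.507584
H = 0.519275 + 0.425123 + 0.089522 + 0.507584 + 0.507584 = 2.049088

H = 2.0491 bits/symbol
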